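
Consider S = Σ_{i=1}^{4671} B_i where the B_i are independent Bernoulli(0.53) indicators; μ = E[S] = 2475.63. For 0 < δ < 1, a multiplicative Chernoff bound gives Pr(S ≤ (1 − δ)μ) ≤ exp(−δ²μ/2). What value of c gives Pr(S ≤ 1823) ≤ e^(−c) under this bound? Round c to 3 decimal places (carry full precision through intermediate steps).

Write 1823 = (1 − δ)μ, so δ = 1 − 1823/2475.63 = 0.2636218…
Then the exponent is δ²μ/2 = (μ − 1823)²/(2μ) = 86.023743.

86.024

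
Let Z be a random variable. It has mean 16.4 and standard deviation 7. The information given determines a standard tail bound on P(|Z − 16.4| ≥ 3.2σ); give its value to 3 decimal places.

Mean and variance are known, so Chebyshev's inequality applies.
Chebyshev: P(|Z − μ| ≥ t) ≤ Var(Z)/t².
Var(Z) = σ² = 7² = 49.
t = 3.2·7 = 22.4.
Bound = 49 / 501.76 = 0.0977.

0.098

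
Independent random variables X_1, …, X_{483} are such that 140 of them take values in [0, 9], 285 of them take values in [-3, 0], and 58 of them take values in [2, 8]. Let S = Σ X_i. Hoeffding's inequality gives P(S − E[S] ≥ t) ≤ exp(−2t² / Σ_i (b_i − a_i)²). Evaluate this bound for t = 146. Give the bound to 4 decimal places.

Σ(b_i − a_i)² = 140·9² + 285·3² + 58·6² = 15993.
Exponent = 2·146² / 15993 = 2.66567.
Bound = exp(−2.66567) = 0.06955.

0.0696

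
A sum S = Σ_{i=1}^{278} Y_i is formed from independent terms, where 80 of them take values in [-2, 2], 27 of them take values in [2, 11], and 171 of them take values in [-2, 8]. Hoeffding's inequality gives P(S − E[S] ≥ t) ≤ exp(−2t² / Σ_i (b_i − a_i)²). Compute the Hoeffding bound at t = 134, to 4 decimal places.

0.1745

Σ(b_i − a_i)² = 80·4² + 27·9² + 171·10² = 20567.
Exponent = 2·134² / 20567 = 1.74610.
Bound = exp(−1.74610) = 0.17445.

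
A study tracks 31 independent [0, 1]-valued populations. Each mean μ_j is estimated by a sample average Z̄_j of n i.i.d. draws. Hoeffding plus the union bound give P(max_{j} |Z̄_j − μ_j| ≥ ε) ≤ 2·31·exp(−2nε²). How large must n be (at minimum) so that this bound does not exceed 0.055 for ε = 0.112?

281

Need 2·31·exp(−2nε²) ≤ 0.055, i.e. exp(−2nε²) ≤ 0.055/62.
So 2nε² ≥ ln(62/0.055) = 7.027556.
Hence n ≥ 7.027556/(2·0.112²) = 280.116.
The smallest integer n is 281.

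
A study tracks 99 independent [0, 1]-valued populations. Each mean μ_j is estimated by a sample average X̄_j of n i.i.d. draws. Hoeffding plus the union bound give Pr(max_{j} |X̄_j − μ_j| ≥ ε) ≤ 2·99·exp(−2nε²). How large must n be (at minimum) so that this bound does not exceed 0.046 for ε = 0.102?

403

Need 2·99·exp(−2nε²) ≤ 0.046, i.e. exp(−2nε²) ≤ 0.046/198.
So 2nε² ≥ ln(198/0.046) = 8.367381.
Hence n ≥ 8.367381/(2·0.102²) = 402.123.
The smallest integer n is 403.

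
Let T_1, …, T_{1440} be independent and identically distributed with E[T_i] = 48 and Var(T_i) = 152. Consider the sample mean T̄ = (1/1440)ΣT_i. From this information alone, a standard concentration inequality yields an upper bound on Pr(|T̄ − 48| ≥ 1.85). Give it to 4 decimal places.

0.0308

With mean and variance of each term known, Chebyshev's inequality bounds the deviation of the sum (or sample mean).
Var(T̄) = Var(T_i)/n = 152/1440 = 0.10556.
Chebyshev: Pr(|T̄ − 48| ≥ 1.85) ≤ Var(T̄)/(1.85)² = 152/(1440·1.85²) = 0.0308.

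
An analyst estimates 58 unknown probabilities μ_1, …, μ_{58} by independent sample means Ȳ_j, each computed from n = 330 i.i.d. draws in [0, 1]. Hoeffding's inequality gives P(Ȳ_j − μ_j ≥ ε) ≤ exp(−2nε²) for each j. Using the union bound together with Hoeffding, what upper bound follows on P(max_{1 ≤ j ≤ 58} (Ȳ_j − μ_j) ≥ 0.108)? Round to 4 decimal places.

0.0263

Per-experiment Hoeffding bound: exp(−2·330·0.108²) = exp(−7.69824) = 0.00045362.
Union bound over 58 events: 58·0.00045362 = 0.02631.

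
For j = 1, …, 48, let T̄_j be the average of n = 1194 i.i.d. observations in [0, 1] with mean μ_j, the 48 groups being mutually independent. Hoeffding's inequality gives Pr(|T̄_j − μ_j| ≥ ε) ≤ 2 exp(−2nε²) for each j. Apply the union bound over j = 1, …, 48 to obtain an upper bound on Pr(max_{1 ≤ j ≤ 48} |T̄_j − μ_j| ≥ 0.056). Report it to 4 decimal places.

Per-experiment Hoeffding bound: 2·exp(−2·1194·0.056²) = 2·exp(−7.48877) = 0.0011187.
Union bound over 48 events: 48·0.0011187 = 0.05370.

0.0537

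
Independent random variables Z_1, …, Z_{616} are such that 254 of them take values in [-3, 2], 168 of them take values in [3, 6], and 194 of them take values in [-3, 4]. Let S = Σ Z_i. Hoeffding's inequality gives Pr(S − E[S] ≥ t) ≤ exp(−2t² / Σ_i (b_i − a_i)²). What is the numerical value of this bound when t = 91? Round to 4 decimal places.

0.3854

Σ(b_i − a_i)² = 254·5² + 168·3² + 194·7² = 17368.
Exponent = 2·91² / 17368 = 0.95359.
Bound = exp(−0.95359) = 0.38535.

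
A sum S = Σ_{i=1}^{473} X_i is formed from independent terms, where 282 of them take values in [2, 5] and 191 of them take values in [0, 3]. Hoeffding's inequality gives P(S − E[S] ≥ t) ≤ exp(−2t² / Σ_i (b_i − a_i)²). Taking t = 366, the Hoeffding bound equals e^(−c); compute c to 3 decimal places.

Σ(b_i − a_i)² = 282·3² + 191·3² = 4257.
c = 2t² / 4257 = 2·366² / 4257 = 62.9345.

62.934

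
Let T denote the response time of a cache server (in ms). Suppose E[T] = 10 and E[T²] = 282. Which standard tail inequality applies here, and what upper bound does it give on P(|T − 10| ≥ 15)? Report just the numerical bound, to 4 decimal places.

0.8089

The first two moments determine the variance, so Chebyshev's inequality is the sharpest standard bound available.
Var(T) = E[T²] − (E[T])² = 282 − 100 = 182.
Chebyshev's inequality: P(|T − μ| ≥ t) ≤ Var(T)/t² = 182/225 = 0.8089.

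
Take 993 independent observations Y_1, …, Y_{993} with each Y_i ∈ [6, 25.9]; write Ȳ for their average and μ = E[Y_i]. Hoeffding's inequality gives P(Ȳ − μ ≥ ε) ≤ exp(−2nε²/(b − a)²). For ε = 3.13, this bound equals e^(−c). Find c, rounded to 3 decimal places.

c = 2nε²/(b − a)² = 2·993·3.13² / 19.9² = 49.1317.

49.132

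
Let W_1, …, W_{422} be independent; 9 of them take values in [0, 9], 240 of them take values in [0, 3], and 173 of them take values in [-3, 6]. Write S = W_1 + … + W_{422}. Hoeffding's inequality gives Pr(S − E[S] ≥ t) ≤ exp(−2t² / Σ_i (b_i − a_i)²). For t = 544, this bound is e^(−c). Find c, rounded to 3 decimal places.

Σ(b_i − a_i)² = 9·9² + 240·3² + 173·9² = 16902.
c = 2t² / 16902 = 2·544² / 16902 = 35.0179.

35.018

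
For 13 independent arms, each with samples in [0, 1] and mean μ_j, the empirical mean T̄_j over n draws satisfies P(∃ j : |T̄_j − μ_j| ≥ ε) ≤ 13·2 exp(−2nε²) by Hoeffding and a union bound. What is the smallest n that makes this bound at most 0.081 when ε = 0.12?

201

Need 2·13·exp(−2nε²) ≤ 0.081, i.e. exp(−2nε²) ≤ 0.081/26.
So 2nε² ≥ ln(26/0.081) = 5.771403.
Hence n ≥ 5.771403/(2·0.12²) = 200.396.
The smallest integer n is 201.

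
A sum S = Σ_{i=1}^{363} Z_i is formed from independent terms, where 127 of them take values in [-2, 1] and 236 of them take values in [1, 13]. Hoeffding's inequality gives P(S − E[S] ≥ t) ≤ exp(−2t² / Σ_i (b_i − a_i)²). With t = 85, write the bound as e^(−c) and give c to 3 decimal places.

0.411

Σ(b_i − a_i)² = 127·3² + 236·12² = 35127.
c = 2t² / 35127 = 2·85² / 35127 = 0.4114.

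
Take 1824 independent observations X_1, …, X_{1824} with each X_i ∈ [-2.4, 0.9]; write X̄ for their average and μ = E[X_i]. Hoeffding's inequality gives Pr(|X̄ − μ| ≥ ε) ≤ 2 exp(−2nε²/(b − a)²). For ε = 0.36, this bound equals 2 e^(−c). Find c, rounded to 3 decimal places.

43.414

c = 2nε²/(b − a)² = 2·1824·0.36² / 3.3² = 43.4142.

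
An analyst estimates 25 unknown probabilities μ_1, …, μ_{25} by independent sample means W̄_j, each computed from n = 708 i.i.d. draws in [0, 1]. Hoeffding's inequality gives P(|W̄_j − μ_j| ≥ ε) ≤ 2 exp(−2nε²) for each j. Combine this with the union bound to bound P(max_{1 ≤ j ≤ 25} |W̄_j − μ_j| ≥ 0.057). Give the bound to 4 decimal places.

0.5023

Per-experiment Hoeffding bound: 2·exp(−2·708·0.057²) = 2·exp(−4.60058) = 0.020092.
Union bound over 25 events: 25·0.020092 = 0.50230.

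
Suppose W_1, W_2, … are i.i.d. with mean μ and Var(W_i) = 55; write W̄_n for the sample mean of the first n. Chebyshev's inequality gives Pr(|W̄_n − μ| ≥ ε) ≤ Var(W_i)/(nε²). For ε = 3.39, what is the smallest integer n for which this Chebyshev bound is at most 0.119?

41

Require 55/(n·3.39²) ≤ 0.119, i.e. n ≥ 55/(0.119·3.39²) = 40.218.
The smallest integer n is 41.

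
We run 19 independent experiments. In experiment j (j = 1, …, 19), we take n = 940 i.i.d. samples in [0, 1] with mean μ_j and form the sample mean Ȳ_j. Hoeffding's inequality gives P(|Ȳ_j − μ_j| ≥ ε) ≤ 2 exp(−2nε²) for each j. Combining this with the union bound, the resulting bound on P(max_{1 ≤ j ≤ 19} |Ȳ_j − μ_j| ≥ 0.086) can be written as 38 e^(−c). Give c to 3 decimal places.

13.904

Union bound over the 19 events: P(max_{1 ≤ j ≤ 19} |Ȳ_j − μ_j| ≥ 0.086) ≤ 19·2·exp(−2nε²) = 38 exp(−2·940·0.086²).
So c = 2·940·0.086² = 13.9045.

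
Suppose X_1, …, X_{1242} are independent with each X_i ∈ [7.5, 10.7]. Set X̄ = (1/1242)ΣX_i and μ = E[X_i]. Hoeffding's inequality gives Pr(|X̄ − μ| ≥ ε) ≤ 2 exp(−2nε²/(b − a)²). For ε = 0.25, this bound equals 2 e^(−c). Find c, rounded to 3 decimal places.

c = 2nε²/(b − a)² = 2·1242·0.25² / 3.2² = 15.1611.

15.161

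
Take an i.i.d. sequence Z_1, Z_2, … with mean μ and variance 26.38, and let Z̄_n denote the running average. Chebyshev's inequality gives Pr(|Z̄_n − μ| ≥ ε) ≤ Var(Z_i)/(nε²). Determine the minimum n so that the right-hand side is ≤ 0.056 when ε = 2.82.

60

Require 26.38/(n·2.82²) ≤ 0.056, i.e. n ≥ 26.38/(0.056·2.82²) = 59.236.
The smallest integer n is 60.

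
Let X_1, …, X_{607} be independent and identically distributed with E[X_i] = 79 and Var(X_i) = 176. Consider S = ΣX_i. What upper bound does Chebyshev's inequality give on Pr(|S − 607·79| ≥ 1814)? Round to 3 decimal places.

0.032

Var(S) = n·Var(X_i) = 607·176 = 106832.
Chebyshev: Pr(|S − 607·79| ≥ 1814) ≤ Var(S)/1814² = 106832/3290596 = 0.0325.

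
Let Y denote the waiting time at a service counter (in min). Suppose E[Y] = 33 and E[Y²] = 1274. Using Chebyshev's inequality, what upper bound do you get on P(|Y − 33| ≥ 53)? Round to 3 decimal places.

Var(Y) = E[Y²] − (E[Y])² = 1274 − 1089 = 185.
Chebyshev's inequality: P(|Y − μ| ≥ t) ≤ Var(Y)/t² = 185/2809 = 0.0659.

0.066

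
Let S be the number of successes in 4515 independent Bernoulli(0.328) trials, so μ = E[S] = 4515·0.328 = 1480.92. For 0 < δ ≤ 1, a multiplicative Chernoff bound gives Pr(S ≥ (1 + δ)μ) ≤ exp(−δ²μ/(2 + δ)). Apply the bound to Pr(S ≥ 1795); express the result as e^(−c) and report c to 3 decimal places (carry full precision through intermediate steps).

30.113

Write 1795 = (1 + δ)μ, so δ = 1795/1480.92 − 1 = 0.2120844…
Then the exponent is δ²μ/(2 + δ) = (1795 − μ)² / (μ·(2 + δ)) = 30.112532.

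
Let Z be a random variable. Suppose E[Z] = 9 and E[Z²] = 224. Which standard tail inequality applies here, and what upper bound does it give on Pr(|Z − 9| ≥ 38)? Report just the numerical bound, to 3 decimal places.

0.099

The first two moments determine the variance, so Chebyshev's inequality is the sharpest standard bound available.
Var(Z) = E[Z²] − (E[Z])² = 224 − 81 = 143.
Chebyshev's inequality: Pr(|Z − μ| ≥ t) ≤ Var(Z)/t² = 143/1444 = 0.0990.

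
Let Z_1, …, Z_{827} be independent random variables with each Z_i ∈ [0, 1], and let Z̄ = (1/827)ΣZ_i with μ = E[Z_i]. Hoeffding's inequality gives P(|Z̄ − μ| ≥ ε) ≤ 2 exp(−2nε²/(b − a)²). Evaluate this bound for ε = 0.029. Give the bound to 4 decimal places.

Exponent: 2nε²/(b − a)² = 2·827·0.029² / 1² = 1.39101.
Bound = 2·exp(−1.39101) = 0.49765.

0.4976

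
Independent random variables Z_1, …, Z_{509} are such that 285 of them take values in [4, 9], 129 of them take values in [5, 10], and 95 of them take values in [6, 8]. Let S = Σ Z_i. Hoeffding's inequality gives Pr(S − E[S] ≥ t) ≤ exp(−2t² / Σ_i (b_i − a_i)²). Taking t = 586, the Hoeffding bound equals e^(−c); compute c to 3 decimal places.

Σ(b_i − a_i)² = 285·5² + 129·5² + 95·2² = 10730.
c = 2t² / 10730 = 2·586² / 10730 = 64.0067.

64.007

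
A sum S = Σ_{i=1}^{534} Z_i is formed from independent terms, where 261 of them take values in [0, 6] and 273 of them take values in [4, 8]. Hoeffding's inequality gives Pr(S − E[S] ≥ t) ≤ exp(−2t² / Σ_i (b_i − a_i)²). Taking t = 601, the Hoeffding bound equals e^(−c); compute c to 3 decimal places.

52.485

Σ(b_i − a_i)² = 261·6² + 273·4² = 13764.
c = 2t² / 13764 = 2·601² / 13764 = 52.4849.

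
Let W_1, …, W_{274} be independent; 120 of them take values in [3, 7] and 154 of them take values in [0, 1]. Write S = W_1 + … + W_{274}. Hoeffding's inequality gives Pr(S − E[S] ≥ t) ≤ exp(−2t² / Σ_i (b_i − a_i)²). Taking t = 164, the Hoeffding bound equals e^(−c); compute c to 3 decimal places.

Σ(b_i − a_i)² = 120·4² + 154·1² = 2074.
c = 2t² / 2074 = 2·164² / 2074 = 25.9364.

25.936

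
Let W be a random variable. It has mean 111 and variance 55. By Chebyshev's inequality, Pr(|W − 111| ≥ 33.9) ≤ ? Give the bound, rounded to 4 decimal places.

0.0479

Chebyshev: Pr(|W − μ| ≥ t) ≤ Var(W)/t².
Bound = 55 / 1149.21 = 0.0479.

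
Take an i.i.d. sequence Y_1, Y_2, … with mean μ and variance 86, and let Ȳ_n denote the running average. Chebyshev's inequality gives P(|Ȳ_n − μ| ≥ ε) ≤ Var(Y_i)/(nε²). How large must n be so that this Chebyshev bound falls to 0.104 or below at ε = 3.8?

Require 86/(n·3.8²) ≤ 0.104, i.e. n ≥ 86/(0.104·3.8²) = 57.266.
The smallest integer n is 58.

58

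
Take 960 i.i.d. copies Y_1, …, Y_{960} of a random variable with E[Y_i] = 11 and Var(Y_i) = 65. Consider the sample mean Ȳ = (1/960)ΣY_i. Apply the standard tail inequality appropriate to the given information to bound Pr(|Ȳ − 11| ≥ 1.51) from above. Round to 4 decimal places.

With mean and variance of each term known, Chebyshev's inequality bounds the deviation of the sum (or sample mean).
Var(Ȳ) = Var(Y_i)/n = 65/960 = 0.067708.
Chebyshev: Pr(|Ȳ − 11| ≥ 1.51) ≤ Var(Ȳ)/(1.51)² = 65/(960·1.51²) = 0.0297.

0.0297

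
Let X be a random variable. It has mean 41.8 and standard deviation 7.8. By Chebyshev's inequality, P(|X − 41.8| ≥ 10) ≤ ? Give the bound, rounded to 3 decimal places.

Chebyshev: P(|X − μ| ≥ t) ≤ Var(X)/t².
Var(X) = σ² = 7.8² = 60.84.
Bound = 60.84 / 100 = 0.6084.

0.608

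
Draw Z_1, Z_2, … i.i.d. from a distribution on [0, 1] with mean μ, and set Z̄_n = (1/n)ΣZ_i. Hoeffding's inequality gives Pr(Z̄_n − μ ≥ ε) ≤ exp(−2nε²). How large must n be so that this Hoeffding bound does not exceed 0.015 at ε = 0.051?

Require exp(−2nε²) ≤ 0.015, i.e. 2nε² ≥ ln(1/0.015) = 4.199705.
So n ≥ 4.199705 / (2·0.051²) = 807.325.
The smallest integer n is 808.

808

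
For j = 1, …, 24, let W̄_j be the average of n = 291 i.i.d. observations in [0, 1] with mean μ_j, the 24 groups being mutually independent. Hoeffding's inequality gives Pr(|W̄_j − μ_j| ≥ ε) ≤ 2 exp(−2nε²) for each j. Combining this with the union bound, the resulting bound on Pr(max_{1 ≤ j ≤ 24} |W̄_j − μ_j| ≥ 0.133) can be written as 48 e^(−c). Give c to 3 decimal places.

Union bound over the 24 events: Pr(max_{1 ≤ j ≤ 24} |W̄_j − μ_j| ≥ 0.133) ≤ 24·2·exp(−2nε²) = 48 exp(−2·291·0.133²).
So c = 2·291·0.133² = 10.2950.

10.295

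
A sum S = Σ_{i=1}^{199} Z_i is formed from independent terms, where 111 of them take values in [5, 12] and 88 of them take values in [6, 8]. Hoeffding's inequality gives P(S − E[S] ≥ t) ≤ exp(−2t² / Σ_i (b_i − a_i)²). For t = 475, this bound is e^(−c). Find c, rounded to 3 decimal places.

Σ(b_i − a_i)² = 111·7² + 88·2² = 5791.
c = 2t² / 5791 = 2·475² / 5791 = 77.9226.

77.923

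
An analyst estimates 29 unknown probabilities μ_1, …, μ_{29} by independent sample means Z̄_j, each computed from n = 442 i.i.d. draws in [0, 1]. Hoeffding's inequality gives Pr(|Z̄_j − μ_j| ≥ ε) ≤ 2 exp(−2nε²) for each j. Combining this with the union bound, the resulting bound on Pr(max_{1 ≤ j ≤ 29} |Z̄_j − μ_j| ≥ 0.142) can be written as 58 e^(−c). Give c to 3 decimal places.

17.825

Union bound over the 29 events: Pr(max_{1 ≤ j ≤ 29} |Z̄_j − μ_j| ≥ 0.142) ≤ 29·2·exp(−2nε²) = 58 exp(−2·442·0.142²).
So c = 2·442·0.142² = 17.8250.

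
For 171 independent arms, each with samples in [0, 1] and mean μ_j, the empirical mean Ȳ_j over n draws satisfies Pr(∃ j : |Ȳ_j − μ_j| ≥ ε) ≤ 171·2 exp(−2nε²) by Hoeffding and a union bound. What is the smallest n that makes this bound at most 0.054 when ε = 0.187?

126

Need 2·171·exp(−2nε²) ≤ 0.054, i.e. exp(−2nε²) ≤ 0.054/342.
So 2nε² ≥ ln(342/0.054) = 8.753582.
Hence n ≥ 8.753582/(2·0.187²) = 125.162.
The smallest integer n is 126.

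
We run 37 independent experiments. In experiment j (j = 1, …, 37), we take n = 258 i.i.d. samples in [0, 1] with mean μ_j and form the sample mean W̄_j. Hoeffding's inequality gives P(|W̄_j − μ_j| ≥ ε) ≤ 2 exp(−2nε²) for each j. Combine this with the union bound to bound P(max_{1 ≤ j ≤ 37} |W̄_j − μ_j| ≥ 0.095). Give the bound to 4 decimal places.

0.7027

Per-experiment Hoeffding bound: 2·exp(−2·258·0.095²) = 2·exp(−4.65690) = 0.018992.
Union bound over 37 events: 37·0.018992 = 0.70269.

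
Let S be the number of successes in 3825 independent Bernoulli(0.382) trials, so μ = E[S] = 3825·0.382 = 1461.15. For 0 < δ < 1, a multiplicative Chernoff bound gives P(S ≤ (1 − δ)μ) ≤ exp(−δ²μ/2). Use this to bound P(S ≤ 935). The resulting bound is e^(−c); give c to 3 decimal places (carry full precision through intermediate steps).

94.731

Write 935 = (1 − δ)μ, so δ = 1 − 935/1461.15 = 0.3600931…
Then the exponent is δ²μ/2 = (μ − 935)²/(2μ) = 94.731486.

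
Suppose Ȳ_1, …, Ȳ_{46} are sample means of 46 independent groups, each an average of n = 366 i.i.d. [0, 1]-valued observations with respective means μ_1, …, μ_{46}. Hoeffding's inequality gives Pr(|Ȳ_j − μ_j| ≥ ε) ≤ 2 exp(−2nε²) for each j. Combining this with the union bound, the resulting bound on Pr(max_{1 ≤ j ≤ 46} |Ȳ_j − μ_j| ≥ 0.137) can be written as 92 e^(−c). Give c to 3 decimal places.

13.739

Union bound over the 46 events: Pr(max_{1 ≤ j ≤ 46} |Ȳ_j − μ_j| ≥ 0.137) ≤ 46·2·exp(−2nε²) = 92 exp(−2·366·0.137²).
So c = 2·366·0.137² = 13.7389.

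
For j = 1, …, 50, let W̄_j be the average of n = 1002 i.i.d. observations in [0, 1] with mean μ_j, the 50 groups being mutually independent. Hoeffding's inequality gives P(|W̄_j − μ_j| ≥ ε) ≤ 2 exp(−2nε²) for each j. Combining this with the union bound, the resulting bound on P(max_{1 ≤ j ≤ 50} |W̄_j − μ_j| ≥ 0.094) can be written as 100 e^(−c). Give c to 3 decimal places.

Union bound over the 50 events: P(max_{1 ≤ j ≤ 50} |W̄_j − μ_j| ≥ 0.094) ≤ 50·2·exp(−2nε²) = 100 exp(−2·1002·0.094²).
So c = 2·1002·0.094² = 17.7073.

17.707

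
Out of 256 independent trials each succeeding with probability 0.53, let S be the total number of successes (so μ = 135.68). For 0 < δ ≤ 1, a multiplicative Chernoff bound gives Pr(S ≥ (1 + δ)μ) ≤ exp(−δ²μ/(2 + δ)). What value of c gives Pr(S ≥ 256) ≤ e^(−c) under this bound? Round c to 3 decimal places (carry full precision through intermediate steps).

36.961

Write 256 = (1 + δ)μ, so δ = 256/135.68 − 1 = 0.8867925…
Then the exponent is δ²μ/(2 + δ) = (256 − μ)² / (μ·(2 + δ)) = 36.961046.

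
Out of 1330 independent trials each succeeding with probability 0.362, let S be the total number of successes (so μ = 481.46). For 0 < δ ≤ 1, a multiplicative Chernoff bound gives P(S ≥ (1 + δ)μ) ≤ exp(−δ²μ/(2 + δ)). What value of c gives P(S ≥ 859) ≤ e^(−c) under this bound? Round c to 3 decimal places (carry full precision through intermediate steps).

106.334

Write 859 = (1 + δ)μ, so δ = 859/481.46 − 1 = 0.7841565…
Then the exponent is δ²μ/(2 + δ) = (859 − μ)² / (μ·(2 + δ)) = 106.333984.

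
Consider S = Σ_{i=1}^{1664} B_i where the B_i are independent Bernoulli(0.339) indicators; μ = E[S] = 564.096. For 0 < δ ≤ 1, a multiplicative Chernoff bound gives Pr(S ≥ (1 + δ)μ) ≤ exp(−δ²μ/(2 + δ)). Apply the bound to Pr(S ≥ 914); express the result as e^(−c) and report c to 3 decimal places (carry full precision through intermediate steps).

82.831

Write 914 = (1 + δ)μ, so δ = 914/564.096 − 1 = 0.6202916…
Then the exponent is δ²μ/(2 + δ) = (914 − μ)² / (μ·(2 + δ)) = 82.831433.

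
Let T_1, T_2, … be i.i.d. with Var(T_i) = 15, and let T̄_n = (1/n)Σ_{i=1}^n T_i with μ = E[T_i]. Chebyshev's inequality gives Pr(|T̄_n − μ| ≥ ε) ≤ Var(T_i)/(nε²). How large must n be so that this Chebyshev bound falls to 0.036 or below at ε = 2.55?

65

Require 15/(n·2.55²) ≤ 0.036, i.e. n ≥ 15/(0.036·2.55²) = 64.078.
The smallest integer n is 65.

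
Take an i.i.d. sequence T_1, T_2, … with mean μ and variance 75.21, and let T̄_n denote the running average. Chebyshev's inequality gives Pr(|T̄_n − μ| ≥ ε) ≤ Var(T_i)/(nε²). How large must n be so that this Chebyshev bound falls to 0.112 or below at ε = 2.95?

Require 75.21/(n·2.95²) ≤ 0.112, i.e. n ≥ 75.21/(0.112·2.95²) = 77.164.
The smallest integer n is 78.

78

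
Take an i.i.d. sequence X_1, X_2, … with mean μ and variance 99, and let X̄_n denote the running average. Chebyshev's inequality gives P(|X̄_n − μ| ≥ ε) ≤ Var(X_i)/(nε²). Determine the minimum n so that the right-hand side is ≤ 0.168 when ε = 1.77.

189

Require 99/(n·1.77²) ≤ 0.168, i.e. n ≥ 99/(0.168·1.77²) = 188.096.
The smallest integer n is 189.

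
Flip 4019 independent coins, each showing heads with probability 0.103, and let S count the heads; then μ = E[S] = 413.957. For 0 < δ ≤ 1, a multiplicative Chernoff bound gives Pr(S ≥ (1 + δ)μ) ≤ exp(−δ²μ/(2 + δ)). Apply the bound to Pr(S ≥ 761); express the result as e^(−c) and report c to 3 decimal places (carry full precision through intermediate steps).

Write 761 = (1 + δ)μ, so δ = 761/413.957 − 1 = 0.8383552…
Then the exponent is δ²μ/(2 + δ) = (761 − μ)² / (μ·(2 + δ)) = 102.504895.

102.505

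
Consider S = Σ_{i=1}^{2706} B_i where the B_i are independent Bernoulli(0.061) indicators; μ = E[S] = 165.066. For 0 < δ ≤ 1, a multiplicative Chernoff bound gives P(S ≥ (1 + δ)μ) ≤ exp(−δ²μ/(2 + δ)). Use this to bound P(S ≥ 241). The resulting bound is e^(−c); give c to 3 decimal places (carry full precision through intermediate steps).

14.200

Write 241 = (1 + δ)μ, so δ = 241/165.066 − 1 = 0.4600221…
Then the exponent is δ²μ/(2 + δ) = (241 − μ)² / (μ·(2 + δ)) = 14.199594.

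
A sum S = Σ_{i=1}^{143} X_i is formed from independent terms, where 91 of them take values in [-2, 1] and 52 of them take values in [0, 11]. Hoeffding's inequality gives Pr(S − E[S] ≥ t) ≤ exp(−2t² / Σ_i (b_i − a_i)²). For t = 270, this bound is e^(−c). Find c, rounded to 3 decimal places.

Σ(b_i − a_i)² = 91·3² + 52·11² = 7111.
c = 2t² / 7111 = 2·270² / 7111 = 20.5034.

20.503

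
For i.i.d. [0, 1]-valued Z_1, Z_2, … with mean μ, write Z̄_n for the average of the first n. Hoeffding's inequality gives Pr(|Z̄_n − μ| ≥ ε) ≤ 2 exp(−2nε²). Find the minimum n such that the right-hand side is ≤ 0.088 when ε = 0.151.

Require 2·exp(−2nε²) ≤ 0.088, i.e. 2nε² ≥ ln(2/0.088) = 3.123566.
So n ≥ 3.123566 / (2·0.151²) = 68.496.
The smallest integer n is 69.

69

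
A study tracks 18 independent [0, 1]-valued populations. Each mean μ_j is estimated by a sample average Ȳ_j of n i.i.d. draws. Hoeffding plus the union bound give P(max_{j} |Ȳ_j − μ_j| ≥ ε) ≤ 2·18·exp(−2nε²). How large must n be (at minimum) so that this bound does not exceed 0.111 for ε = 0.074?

528

Need 2·18·exp(−2nε²) ≤ 0.111, i.e. exp(−2nε²) ≤ 0.111/36.
So 2nε² ≥ ln(36/0.111) = 5.781744.
Hence n ≥ 5.781744/(2·0.074²) = 527.917.
The smallest integer n is 528.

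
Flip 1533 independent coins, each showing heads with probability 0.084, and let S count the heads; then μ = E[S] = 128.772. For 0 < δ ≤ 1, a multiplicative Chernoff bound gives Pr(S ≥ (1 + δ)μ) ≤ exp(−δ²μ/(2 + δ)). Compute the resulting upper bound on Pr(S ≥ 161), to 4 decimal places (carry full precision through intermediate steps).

Write 161 = (1 + δ)μ, so δ = 161/128.772 − 1 = 0.2502718…
Then the exponent is δ²μ/(2 + δ) = (161 − μ)² / (μ·(2 + δ)) = 3.584349.
Bound = exp(−3.584349) = 0.02775.

0.0278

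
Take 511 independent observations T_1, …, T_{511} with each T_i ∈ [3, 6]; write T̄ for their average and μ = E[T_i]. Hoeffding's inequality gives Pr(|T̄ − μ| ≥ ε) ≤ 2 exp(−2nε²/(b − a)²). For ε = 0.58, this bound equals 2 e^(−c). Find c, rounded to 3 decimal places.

38.200

c = 2nε²/(b − a)² = 2·511·0.58² / 3² = 38.2001.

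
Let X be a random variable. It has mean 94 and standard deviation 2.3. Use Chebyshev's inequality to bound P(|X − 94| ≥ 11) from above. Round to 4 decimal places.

0.0437

Chebyshev: P(|X − μ| ≥ t) ≤ Var(X)/t².
Var(X) = σ² = 2.3² = 5.29.
Bound = 5.29 / 121 = 0.0437.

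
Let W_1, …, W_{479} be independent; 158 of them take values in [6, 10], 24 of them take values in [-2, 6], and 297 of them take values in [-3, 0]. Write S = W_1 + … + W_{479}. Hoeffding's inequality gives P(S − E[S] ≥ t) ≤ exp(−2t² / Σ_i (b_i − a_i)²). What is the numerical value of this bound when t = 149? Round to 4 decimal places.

Σ(b_i − a_i)² = 158·4² + 24·8² + 297·3² = 6737.
Exponent = 2·149² / 6737 = 6.59077.
Bound = exp(−6.59077) = 0.00137.

0.0014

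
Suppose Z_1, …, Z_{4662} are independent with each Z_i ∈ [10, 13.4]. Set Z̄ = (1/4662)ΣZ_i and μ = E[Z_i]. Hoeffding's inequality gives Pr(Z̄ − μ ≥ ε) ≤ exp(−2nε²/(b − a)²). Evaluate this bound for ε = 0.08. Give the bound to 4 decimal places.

0.0057

Exponent: 2nε²/(b − a)² = 2·4662·0.08² / 3.4² = 5.16208.
Bound = exp(−5.16208) = 0.00573.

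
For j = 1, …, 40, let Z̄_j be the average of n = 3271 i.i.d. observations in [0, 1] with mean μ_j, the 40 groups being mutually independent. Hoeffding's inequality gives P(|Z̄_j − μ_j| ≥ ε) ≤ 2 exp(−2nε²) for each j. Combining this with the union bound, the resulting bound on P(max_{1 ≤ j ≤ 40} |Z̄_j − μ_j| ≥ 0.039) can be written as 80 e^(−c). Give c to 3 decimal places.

9.950

Union bound over the 40 events: P(max_{1 ≤ j ≤ 40} |Z̄_j − μ_j| ≥ 0.039) ≤ 40·2·exp(−2nε²) = 80 exp(−2·3271·0.039²).
So c = 2·3271·0.039² = 9.9504.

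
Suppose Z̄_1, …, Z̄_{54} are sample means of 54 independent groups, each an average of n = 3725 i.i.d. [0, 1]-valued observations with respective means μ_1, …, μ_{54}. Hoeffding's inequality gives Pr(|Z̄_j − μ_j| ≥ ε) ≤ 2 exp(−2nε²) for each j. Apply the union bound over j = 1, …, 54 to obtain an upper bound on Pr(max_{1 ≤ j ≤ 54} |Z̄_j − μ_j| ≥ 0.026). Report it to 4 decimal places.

Per-experiment Hoeffding bound: 2·exp(−2·3725·0.026²) = 2·exp(−5.03620) = 0.012997.
Union bound over 54 events: 54·0.012997 = 0.70183.

0.7018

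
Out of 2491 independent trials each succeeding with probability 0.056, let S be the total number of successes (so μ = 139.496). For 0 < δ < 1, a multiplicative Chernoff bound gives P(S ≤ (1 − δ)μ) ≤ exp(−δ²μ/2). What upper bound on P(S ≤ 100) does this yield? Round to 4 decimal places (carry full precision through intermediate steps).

0.0037

Write 100 = (1 − δ)μ, so δ = 1 − 100/139.496 = 0.2831336…
Then the exponent is δ²μ/2 = (μ − 100)²/(2μ) = 5.591322.
Bound = exp(−5.591322) = 0.00373.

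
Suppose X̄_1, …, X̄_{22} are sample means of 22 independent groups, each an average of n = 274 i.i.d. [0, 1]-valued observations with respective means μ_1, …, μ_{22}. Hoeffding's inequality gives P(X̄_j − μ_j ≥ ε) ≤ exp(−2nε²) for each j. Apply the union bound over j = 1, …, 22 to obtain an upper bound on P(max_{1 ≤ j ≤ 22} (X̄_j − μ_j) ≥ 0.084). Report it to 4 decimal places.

0.4604

Per-experiment Hoeffding bound: exp(−2·274·0.084²) = exp(−3.86669) = 0.020928.
Union bound over 22 events: 22·0.020928 = 0.46041.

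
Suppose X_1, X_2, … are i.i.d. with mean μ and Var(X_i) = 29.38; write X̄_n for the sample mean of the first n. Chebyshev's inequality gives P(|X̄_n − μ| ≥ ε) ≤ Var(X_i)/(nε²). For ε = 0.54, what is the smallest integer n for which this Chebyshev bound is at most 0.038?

Require 29.38/(n·0.54²) ≤ 0.038, i.e. n ≥ 29.38/(0.038·0.54²) = 2651.433.
The smallest integer n is 2652.

2652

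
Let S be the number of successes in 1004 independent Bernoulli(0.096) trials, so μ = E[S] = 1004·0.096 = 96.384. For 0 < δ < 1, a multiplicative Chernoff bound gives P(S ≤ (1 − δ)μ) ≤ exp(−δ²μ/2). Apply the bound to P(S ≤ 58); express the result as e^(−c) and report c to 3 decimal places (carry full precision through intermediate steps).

Write 58 = (1 − δ)μ, so δ = 1 − 58/96.384 = 0.3982404…
Then the exponent is δ²μ/2 = (μ − 58)²/(2μ) = 7.643029.

7.643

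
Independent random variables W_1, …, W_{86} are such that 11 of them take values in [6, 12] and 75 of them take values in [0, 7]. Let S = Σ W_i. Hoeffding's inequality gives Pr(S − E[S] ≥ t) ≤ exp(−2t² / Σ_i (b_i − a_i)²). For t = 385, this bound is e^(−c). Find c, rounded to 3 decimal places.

72.820

Σ(b_i − a_i)² = 11·6² + 75·7² = 4071.
c = 2t² / 4071 = 2·385² / 4071 = 72.8199.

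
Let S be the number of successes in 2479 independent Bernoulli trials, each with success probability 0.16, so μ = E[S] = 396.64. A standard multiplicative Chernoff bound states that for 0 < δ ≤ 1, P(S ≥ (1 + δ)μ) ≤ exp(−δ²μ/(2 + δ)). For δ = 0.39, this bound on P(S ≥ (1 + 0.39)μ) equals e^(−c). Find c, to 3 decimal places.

25.242

c = δ²μ/(2 + δ) = 0.39²·396.64/(2 + 0.39) = 25.2422.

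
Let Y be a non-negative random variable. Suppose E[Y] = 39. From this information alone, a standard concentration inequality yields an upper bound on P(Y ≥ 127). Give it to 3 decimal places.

0.307

Only the mean of a non-negative variable is known, so Markov's inequality is the applicable tail bound.
Markov's inequality: for a non-negative random variable, P(Y ≥ a) ≤ E[Y]/a.
Here E[Y] = 39 and a = 127, so the bound is 39/127 = 0.3071.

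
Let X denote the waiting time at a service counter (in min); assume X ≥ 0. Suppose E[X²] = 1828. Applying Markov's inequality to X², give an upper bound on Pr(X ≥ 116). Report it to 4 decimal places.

Since X ≥ 0, the event {X ≥ 116} is the same as {X² ≥ 13456}.
Markov's inequality applied to X² gives Pr(X² ≥ 13456) ≤ E[X²]/13456 = 1828/13456 = 0.1359.

0.1359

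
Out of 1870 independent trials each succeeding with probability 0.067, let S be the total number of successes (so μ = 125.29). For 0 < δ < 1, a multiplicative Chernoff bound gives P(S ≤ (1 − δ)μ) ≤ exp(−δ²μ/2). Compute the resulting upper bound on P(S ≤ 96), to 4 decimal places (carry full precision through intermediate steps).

0.0326

Write 96 = (1 − δ)μ, so δ = 1 − 96/125.29 = 0.2337776…
Then the exponent is δ²μ/2 = (μ − 96)²/(2μ) = 3.423673.
Bound = exp(−3.423673) = 0.03259.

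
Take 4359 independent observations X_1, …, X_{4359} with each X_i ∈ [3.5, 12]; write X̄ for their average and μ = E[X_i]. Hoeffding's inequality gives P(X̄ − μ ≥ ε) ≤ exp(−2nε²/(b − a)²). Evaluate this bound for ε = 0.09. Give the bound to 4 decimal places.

0.3763

Exponent: 2nε²/(b − a)² = 2·4359·0.09² / 8.5² = 0.97738.
Bound = exp(−0.97738) = 0.37630.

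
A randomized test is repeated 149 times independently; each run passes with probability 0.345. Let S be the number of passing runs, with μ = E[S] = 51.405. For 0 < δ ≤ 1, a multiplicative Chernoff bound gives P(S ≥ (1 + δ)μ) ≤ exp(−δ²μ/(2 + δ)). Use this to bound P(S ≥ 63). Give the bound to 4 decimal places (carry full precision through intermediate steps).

0.3088

Write 63 = (1 + δ)μ, so δ = 63/51.405 − 1 = 0.2255617…
Then the exponent is δ²μ/(2 + δ) = (63 − μ)² / (μ·(2 + δ)) = 1.175159.
Bound = exp(−1.175159) = 0.30877.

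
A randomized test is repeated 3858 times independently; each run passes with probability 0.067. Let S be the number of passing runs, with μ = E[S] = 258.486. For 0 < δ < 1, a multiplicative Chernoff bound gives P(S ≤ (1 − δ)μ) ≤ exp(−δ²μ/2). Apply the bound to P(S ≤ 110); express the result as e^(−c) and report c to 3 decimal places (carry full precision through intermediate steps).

Write 110 = (1 − δ)μ, so δ = 1 − 110/258.486 = 0.574445…
Then the exponent is δ²μ/2 = (μ − 110)²/(2μ) = 42.648523.

42.649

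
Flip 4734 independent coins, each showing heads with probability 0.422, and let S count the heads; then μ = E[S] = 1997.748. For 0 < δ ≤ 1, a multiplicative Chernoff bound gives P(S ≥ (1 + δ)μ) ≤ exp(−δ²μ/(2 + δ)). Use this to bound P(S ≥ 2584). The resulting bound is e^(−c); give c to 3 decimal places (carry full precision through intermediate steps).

75.013

Write 2584 = (1 + δ)μ, so δ = 2584/1997.748 − 1 = 0.2934564…
Then the exponent is δ²μ/(2 + δ) = (2584 − μ)² / (μ·(2 + δ)) = 75.013163.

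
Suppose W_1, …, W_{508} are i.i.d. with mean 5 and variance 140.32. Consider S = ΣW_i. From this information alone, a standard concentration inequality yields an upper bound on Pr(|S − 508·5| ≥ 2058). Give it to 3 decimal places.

0.017

With mean and variance of each term known, Chebyshev's inequality bounds the deviation of the sum (or sample mean).
Var(S) = n·Var(W_i) = 508·140.32 = 71282.56.
Chebyshev: Pr(|S − 508·5| ≥ 2058) ≤ Var(S)/2058² = 71282.56/4235364 = 0.0168.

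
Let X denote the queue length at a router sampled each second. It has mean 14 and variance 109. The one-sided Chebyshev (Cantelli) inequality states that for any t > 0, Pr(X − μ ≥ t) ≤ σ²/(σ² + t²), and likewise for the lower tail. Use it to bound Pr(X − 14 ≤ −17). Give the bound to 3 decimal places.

0.274

Here σ² = 109 and t = 17, so σ² + t² = 398.
Cantelli's bound: 109/398 = 0.2739.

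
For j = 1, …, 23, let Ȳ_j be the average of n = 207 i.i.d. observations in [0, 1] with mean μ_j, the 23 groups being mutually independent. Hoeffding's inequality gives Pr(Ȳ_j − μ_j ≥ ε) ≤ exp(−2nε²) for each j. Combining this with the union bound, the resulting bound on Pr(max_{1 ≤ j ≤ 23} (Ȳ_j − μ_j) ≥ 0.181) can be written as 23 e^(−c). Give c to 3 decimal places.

Union bound over the 23 events: Pr(max_{1 ≤ j ≤ 23} (Ȳ_j − μ_j) ≥ 0.181) ≤ 23·exp(−2nε²) = 23 exp(−2·207·0.181²).
So c = 2·207·0.181² = 13.5631.

13.563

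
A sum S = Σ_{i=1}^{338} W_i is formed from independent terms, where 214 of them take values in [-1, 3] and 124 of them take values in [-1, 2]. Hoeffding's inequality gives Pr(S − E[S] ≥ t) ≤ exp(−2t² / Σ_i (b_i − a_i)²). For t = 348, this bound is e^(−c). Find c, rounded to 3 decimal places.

Σ(b_i − a_i)² = 214·4² + 124·3² = 4540.
c = 2t² / 4540 = 2·348² / 4540 = 53.3498.

53.350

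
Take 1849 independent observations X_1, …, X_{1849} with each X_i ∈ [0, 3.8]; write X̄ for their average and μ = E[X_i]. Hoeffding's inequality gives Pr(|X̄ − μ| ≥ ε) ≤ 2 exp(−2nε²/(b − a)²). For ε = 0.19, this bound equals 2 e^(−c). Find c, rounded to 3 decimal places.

c = 2nε²/(b − a)² = 2·1849·0.19² / 3.8² = 9.2450.

9.245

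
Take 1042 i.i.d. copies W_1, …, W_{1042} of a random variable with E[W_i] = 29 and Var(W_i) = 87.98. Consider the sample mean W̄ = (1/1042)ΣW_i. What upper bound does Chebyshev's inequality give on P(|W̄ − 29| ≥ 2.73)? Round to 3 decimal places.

Var(W̄) = Var(W_i)/n = 87.98/1042 = 0.084434.
Chebyshev: P(|W̄ − 29| ≥ 2.73) ≤ Var(W̄)/(2.73)² = 87.98/(1042·2.73²) = 0.0113.

0.011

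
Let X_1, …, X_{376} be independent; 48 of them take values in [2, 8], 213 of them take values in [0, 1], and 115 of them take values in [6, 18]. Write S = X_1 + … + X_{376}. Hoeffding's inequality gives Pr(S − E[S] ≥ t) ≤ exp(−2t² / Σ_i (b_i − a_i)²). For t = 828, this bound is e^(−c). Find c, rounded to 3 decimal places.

Σ(b_i − a_i)² = 48·6² + 213·1² + 115·12² = 18501.
c = 2t² / 18501 = 2·828² / 18501 = 74.1132.

74.113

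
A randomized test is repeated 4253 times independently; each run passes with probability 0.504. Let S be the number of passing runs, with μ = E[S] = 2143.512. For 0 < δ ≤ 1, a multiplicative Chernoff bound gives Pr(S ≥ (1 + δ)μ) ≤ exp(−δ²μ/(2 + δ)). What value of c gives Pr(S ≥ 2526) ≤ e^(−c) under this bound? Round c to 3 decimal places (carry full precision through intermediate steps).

31.330

Write 2526 = (1 + δ)μ, so δ = 2526/2143.512 − 1 = 0.1784399…
Then the exponent is δ²μ/(2 + δ) = (2526 − μ)² / (μ·(2 + δ)) = 31.330270.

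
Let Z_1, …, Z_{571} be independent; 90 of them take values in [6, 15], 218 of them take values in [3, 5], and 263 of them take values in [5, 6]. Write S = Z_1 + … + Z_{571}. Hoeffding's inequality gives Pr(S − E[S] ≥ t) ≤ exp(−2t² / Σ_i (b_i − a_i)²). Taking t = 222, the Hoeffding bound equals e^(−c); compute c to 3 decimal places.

11.699

Σ(b_i − a_i)² = 90·9² + 218·2² + 263·1² = 8425.
c = 2t² / 8425 = 2·222² / 8425 = 11.6995.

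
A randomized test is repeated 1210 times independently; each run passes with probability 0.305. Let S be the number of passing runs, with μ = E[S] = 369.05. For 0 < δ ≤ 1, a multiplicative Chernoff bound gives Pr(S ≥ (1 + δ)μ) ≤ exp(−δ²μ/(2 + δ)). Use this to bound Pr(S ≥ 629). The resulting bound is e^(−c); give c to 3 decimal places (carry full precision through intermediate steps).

67.706

Write 629 = (1 + δ)μ, so δ = 629/369.05 − 1 = 0.7043761…
Then the exponent is δ²μ/(2 + δ) = (629 − μ)² / (μ·(2 + δ)) = 67.706029.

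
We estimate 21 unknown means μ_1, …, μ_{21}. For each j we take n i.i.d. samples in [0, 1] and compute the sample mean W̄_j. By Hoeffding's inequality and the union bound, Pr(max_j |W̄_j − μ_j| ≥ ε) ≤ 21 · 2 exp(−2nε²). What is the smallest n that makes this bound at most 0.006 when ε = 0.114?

341

Need 2·21·exp(−2nε²) ≤ 0.006, i.e. exp(−2nε²) ≤ 0.006/42.
So 2nε² ≥ ln(42/0.006) = 8.853665.
Hence n ≥ 8.853665/(2·0.114²) = 340.630.
The smallest integer n is 341.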